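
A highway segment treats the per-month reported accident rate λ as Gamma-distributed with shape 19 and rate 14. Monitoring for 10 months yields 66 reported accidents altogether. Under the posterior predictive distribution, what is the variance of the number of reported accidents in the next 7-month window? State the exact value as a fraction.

18445/576

Total count 66 over total exposure 10 months.
Posterior: α' = 19 + 66 = 85, β' = 14 + 10 = 24.
The posterior predictive for a window of length T is Negative Binomial with variance T·α'·(β'+T)/β'² = 7·85·31/576 = 18445/576.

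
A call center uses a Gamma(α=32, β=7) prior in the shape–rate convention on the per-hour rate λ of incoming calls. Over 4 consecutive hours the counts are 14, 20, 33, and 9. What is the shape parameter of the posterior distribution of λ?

108

Total count: 14 + 20 + 33 + 9 = 76.
Total exposure: 4 hours.
Conjugate update: add total count to the shape and total exposure to the rate, giving Gamma(108, 11).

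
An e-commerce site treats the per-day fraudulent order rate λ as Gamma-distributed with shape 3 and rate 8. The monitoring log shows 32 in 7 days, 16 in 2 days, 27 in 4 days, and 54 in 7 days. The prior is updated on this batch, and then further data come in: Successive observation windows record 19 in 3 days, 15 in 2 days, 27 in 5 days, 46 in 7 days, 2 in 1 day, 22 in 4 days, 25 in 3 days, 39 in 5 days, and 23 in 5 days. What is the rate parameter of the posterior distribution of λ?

Total count: 32 + 16 + 27 + 54 = 129.
Total exposure: 7 + 2 + 4 + 7 = 20 days.
After the first batch: Gamma(3 + 129, 8 + 20) = Gamma(132, 28).
Total count: 19 + 15 + 27 + 46 + 2 + 22 + 25 + 39 + 23 = 218.
Total exposure: 3 + 2 + 5 + 7 + 1 + 4 + 3 + 5 + 5 = 35 days.
After the second batch: Gamma(132 + 218, 28 + 35) = Gamma(350, 63).

63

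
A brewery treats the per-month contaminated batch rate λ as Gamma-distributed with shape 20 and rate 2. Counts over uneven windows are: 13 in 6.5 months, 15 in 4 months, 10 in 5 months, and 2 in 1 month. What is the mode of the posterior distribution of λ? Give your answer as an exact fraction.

Total count: 13 + 15 + 10 + 2 = 40.
Total exposure: 6.5 + 4 + 5 + 1 = 16.5 months.
The Gamma prior is conjugate for the Poisson rate, so λ | data ~ Gamma(20+40, 2+16.5) = Gamma(60, 37/2).
Posterior mode = (α'−1)/β' = 59/(37/2) = 118/37.

118/37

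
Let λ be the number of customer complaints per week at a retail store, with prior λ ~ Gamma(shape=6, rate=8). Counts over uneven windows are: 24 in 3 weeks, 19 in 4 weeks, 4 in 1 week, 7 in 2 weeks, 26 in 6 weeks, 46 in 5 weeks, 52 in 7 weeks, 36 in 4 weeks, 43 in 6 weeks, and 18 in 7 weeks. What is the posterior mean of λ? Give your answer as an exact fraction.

281/53

Total count: 24 + 19 + 4 + 7 + 26 + 46 + 52 + 36 + 43 + 18 = 275.
Total exposure: 3 + 4 + 1 + 2 + 6 + 5 + 7 + 4 + 6 + 7 = 45 weeks.
The Gamma prior is conjugate for the Poisson rate, so λ | data ~ Gamma(6+275, 8+45) = Gamma(281, 53).
Posterior mean = α'/β' = 281/53.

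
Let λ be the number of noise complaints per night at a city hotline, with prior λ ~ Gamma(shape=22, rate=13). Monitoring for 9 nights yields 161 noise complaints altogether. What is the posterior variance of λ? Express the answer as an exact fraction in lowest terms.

Total count 161 over total exposure 9 nights.
Conjugate update: add total count to the shape and total exposure to the rate, giving Gamma(183, 22).
Posterior variance = α'/β'² = 183/484.

183/484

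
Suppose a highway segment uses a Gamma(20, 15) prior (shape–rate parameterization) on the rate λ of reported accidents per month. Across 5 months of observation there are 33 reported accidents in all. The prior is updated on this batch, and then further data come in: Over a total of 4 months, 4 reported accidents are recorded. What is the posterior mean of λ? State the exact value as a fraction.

Total count 33 over total exposure 5 months.
After the first batch: Gamma(20 + 33, 15 + 5) = Gamma(53, 20).
Total count 4 over total exposure 4 months.
After the second batch: Gamma(53 + 4, 20 + 4) = Gamma(57, 24).
Posterior mean = α'/β' = 57/24 = 19/8.

19/8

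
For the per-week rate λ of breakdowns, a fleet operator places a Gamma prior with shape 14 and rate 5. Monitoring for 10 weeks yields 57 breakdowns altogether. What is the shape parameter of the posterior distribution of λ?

71

Total count 57 over total exposure 10 weeks.
By Gamma–Poisson conjugacy, the posterior is Gamma(α + Σx, β + Σt) = Gamma(14 + 57, 5 + 10) = Gamma(71, 15).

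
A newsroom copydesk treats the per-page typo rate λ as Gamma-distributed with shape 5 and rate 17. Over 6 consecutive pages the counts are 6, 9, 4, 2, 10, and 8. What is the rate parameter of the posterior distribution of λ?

Total count: 6 + 9 + 4 + 2 + 10 + 8 = 39.
Total exposure: 6 pages.
The Gamma prior is conjugate for the Poisson rate, so λ | data ~ Gamma(5+39, 17+6) = Gamma(44, 23).

23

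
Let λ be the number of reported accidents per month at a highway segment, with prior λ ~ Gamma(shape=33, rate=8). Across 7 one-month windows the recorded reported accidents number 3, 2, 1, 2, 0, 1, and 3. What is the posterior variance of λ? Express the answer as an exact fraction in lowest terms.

1/5

Total count: 3 + 2 + 1 + 2 + 0 + 1 + 3 = 12.
Total exposure: 7 months.
By Gamma–Poisson conjugacy, the posterior is Gamma(α + Σx, β + Σt) = Gamma(33 + 12, 8 + 7) = Gamma(45, 15).
Posterior variance = α'/β'² = 45/225 = 1/5.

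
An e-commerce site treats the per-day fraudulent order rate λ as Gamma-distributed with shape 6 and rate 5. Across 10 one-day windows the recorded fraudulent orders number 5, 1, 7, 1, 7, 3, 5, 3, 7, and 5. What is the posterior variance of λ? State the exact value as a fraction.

2/9

Total count: 5 + 1 + 7 + 1 + 7 + 3 + 5 + 3 + 7 + 5 = 44.
Total exposure: 10 days.
Gamma(α, β) with Poisson data over total exposure Σt gives posterior Gamma(α+Σx, β+Σt) = Gamma(50, 15).
Posterior variance = α'/β'² = 50/225 = 2/9.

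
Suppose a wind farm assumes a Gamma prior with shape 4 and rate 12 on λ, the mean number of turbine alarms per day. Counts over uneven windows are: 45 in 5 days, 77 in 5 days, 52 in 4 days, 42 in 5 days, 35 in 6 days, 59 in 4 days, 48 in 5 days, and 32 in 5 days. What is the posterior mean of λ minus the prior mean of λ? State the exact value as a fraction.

377/51

Total count: 45 + 77 + 52 + 42 + 35 + 59 + 48 + 32 = 390.
Total exposure: 5 + 5 + 4 + 5 + 6 + 4 + 5 + 5 = 39 days.
Posterior: α' = 4 + 390 = 394, β' = 12 + 39 = 51.
Posterior mean = 394/51 = 394/51; prior mean = 4/12 = 1/3. Difference = 394/51 − 1/3 = 377/51.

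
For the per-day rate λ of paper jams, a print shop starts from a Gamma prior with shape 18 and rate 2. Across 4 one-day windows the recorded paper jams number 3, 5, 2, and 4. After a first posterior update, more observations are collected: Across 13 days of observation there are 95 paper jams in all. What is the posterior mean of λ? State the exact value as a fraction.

Total count: 3 + 5 + 2 + 4 = 14.
Total exposure: 4 days.
After the first batch: Gamma(18 + 14, 2 + 4) = Gamma(32, 6).
Total count 95 over total exposure 13 days.
After the second batch: Gamma(32 + 95, 6 + 13) = Gamma(127, 19).
Posterior mean = α'/β' = 127/19.

127/19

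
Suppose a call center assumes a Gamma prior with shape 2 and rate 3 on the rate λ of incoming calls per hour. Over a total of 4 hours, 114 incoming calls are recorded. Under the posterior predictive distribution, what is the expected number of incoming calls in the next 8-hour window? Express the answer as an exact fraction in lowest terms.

Total count 114 over total exposure 4 hours.
Posterior: α' = 2 + 114 = 116, β' = 3 + 4 = 7.
Predictive mean over an 8-hour window = T·E[λ|data] = 8·116/7 = 928/7.

928/7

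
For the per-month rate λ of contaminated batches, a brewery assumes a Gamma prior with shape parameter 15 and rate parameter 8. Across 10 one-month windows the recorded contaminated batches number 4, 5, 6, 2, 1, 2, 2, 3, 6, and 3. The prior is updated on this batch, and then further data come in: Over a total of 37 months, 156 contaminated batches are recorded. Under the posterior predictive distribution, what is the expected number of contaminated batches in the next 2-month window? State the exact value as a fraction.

Total count: 4 + 5 + 6 + 2 + 1 + 2 + 2 + 3 + 6 + 3 = 34.
Total exposure: 10 months.
After the first batch: Gamma(15 + 34, 8 + 10) = Gamma(49, 18).
Total count 156 over total exposure 37 months.
After the second batch: Gamma(49 + 156, 18 + 37) = Gamma(205, 55).
Predictive mean over a 2-month window = T·E[λ|data] = 2·205/55 = 82/11.

82/11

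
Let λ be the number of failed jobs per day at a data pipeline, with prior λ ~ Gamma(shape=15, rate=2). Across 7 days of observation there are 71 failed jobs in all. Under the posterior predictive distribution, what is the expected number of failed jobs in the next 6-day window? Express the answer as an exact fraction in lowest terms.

172/3

Total count 71 over total exposure 7 days.
Gamma(α, β) with Poisson data over total exposure Σt gives posterior Gamma(α+Σx, β+Σt) = Gamma(86, 9).
Predictive mean over a 6-day window = T·E[λ|data] = 6·86/9 = 172/3.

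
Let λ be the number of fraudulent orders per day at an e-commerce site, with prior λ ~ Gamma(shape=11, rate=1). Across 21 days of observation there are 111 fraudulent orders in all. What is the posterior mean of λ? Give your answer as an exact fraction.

61/11

Total count 111 over total exposure 21 days.
Posterior: α' = 11 + 111 = 122, β' = 1 + 21 = 22.
Posterior mean = α'/β' = 122/22 = 61/11.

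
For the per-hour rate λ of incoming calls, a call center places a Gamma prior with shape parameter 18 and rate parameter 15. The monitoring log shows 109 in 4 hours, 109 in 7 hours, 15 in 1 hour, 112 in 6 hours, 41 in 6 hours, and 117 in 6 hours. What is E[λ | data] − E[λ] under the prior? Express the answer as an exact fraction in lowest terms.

Total count: 109 + 109 + 15 + 112 + 41 + 117 = 503.
Total exposure: 4 + 7 + 1 + 6 + 6 + 6 = 30 hours.
Gamma(α, β) with Poisson data over total exposure Σt gives posterior Gamma(α+Σx, β+Σt) = Gamma(521, 45).
Posterior mean = 521/45 = 521/45; prior mean = 18/15 = 6/5. Difference = 521/45 − 6/5 = 467/45.

467/45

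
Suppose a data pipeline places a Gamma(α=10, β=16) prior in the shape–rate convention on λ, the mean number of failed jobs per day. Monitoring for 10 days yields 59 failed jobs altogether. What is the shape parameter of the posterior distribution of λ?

Total count 59 over total exposure 10 days.
Posterior: α' = 10 + 59 = 69, β' = 16 + 10 = 26.

69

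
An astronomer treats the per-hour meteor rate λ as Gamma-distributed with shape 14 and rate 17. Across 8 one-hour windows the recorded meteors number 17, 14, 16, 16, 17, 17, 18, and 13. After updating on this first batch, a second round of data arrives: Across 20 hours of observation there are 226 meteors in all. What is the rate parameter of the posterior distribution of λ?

45

Total count: 17 + 14 + 16 + 16 + 17 + 17 + 18 + 13 = 128.
Total exposure: 8 hours.
After the first batch: Gamma(14 + 128, 17 + 8) = Gamma(142, 25).
Total count 226 over total exposure 20 hours.
After the second batch: Gamma(142 + 226, 25 + 20) = Gamma(368, 45).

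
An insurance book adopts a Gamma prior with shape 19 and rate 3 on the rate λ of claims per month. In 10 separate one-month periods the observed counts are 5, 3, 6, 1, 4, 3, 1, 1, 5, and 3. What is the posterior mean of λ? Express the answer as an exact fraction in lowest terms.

51/13

Total count: 5 + 3 + 6 + 1 + 4 + 3 + 1 + 1 + 5 + 3 = 32.
Total exposure: 10 months.
Posterior: α' = 19 + 32 = 51, β' = 3 + 10 = 13.
Posterior mean = α'/β' = 51/13.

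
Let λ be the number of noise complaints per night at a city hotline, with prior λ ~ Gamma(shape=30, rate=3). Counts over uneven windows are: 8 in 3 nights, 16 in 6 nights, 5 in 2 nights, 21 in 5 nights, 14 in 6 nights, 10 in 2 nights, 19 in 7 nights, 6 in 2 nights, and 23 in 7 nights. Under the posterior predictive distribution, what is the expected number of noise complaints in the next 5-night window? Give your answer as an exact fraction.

Total count: 8 + 16 + 5 + 21 + 14 + 10 + 19 + 6 + 23 = 122.
Total exposure: 3 + 6 + 2 + 5 + 6 + 2 + 7 + 2 + 7 = 40 nights.
The Gamma prior is conjugate for the Poisson rate, so λ | data ~ Gamma(30+122, 3+40) = Gamma(152, 43).
Predictive mean over a 5-night window = T·E[λ|data] = 5·152/43 = 760/43.

760/43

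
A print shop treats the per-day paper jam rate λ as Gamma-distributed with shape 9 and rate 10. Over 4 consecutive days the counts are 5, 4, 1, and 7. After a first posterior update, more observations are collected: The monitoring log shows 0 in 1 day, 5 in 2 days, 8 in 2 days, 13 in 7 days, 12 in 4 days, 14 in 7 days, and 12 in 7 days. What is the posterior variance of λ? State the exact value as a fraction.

Total count: 5 + 4 + 1 + 7 = 17.
Total exposure: 4 days.
After the first batch: Gamma(9 + 17, 10 + 4) = Gamma(26, 14).
Total count: 0 + 5 + 8 + 13 + 12 + 14 + 12 = 64.
Total exposure: 1 + 2 + 2 + 7 + 4 + 7 + 7 = 30 days.
After the second batch: Gamma(26 + 64, 14 + 30) = Gamma(90, 44).
Posterior variance = α'/β'² = 90/1936 = 45/968.

45/968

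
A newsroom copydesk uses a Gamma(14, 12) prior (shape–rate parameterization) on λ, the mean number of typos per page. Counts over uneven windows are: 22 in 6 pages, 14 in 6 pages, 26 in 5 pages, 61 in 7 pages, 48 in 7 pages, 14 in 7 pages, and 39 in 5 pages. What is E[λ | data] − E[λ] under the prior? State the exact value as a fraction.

1043/330

Total count: 22 + 14 + 26 + 61 + 48 + 14 + 39 = 224.
Total exposure: 6 + 6 + 5 + 7 + 7 + 7 + 5 = 43 pages.
By Gamma–Poisson conjugacy, the posterior is Gamma(α + Σx, β + Σt) = Gamma(14 + 224, 12 + 43) = Gamma(238, 55).
Posterior mean = 238/55 = 238/55; prior mean = 14/12 = 7/6. Difference = 238/55 − 7/6 = 1043/330.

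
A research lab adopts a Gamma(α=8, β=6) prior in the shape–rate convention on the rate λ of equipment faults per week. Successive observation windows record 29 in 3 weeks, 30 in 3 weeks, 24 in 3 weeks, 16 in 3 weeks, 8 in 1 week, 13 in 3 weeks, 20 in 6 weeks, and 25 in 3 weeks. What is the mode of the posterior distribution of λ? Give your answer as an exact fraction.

172/31

Total count: 29 + 30 + 24 + 16 + 8 + 13 + 20 + 25 = 165.
Total exposure: 3 + 3 + 3 + 3 + 1 + 3 + 6 + 3 = 25 weeks.
Gamma(α, β) with Poisson data over total exposure Σt gives posterior Gamma(α+Σx, β+Σt) = Gamma(173, 31).
Posterior mode = (α'−1)/β' = 172/31.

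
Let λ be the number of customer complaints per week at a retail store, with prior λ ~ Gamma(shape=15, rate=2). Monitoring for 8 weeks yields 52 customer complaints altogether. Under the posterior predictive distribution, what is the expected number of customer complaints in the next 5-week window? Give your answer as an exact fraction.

Total count 52 over total exposure 8 weeks.
The Gamma prior is conjugate for the Poisson rate, so λ | data ~ Gamma(15+52, 2+8) = Gamma(67, 10).
Predictive mean over a 5-week window = T·E[λ|data] = 5·67/10 = 67/2.

67/2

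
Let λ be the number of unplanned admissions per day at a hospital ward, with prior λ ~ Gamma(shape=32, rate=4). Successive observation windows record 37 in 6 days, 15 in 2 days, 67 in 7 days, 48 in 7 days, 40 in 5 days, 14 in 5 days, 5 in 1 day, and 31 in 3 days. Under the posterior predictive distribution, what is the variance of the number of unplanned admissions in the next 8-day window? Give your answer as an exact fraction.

1734/25

Total count: 37 + 15 + 67 + 48 + 40 + 14 + 5 + 31 = 257.
Total exposure: 6 + 2 + 7 + 7 + 5 + 5 + 1 + 3 = 36 days.
The Gamma prior is conjugate for the Poisson rate, so λ | data ~ Gamma(32+257, 4+36) = Gamma(289, 40).
The posterior predictive for a window of length T is Negative Binomial with variance T·α'·(β'+T)/β'² = 8·289·48/1600 = 1734/25.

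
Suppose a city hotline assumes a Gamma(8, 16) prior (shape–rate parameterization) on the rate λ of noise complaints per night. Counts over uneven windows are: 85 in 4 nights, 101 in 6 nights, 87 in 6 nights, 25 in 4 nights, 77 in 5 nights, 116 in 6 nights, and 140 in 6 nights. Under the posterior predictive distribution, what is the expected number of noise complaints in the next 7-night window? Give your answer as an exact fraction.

4473/53

Total count: 85 + 101 + 87 + 25 + 77 + 116 + 140 = 631.
Total exposure: 4 + 6 + 6 + 4 + 5 + 6 + 6 = 37 nights.
Posterior: α' = 8 + 631 = 639, β' = 16 + 37 = 53.
Predictive mean over a 7-night window = T·E[λ|data] = 7·639/53 = 4473/53.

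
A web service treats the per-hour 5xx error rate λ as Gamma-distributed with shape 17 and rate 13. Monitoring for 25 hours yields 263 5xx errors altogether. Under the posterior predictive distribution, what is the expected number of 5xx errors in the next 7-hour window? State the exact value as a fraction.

980/19

Total count 263 over total exposure 25 hours.
Conjugate update: add total count to the shape and total exposure to the rate, giving Gamma(280, 38).
Predictive mean over a 7-hour window = T·E[λ|data] = 7·280/38 = 980/19.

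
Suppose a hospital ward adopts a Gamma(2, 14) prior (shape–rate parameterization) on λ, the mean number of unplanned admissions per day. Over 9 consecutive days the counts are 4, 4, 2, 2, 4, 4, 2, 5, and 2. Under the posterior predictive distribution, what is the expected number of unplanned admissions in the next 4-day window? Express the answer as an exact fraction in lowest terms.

124/23

Total count: 4 + 4 + 2 + 2 + 4 + 4 + 2 + 5 + 2 = 29.
Total exposure: 9 days.
Posterior: α' = 2 + 29 = 31, β' = 14 + 9 = 23.
Predictive mean over a 4-day window = T·E[λ|data] = 4·31/23 = 124/23.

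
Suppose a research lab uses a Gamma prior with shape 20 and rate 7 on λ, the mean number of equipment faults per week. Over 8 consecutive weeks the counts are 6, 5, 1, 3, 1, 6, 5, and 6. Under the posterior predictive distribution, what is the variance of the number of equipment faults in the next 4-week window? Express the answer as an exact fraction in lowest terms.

4028/225

Total count: 6 + 5 + 1 + 3 + 1 + 6 + 5 + 6 = 33.
Total exposure: 8 weeks.
Gamma(α, β) with Poisson data over total exposure Σt gives posterior Gamma(α+Σx, β+Σt) = Gamma(53, 15).
The posterior predictive for a window of length T is Negative Binomial with variance T·α'·(β'+T)/β'² = 4·53·19/225 = 4028/225.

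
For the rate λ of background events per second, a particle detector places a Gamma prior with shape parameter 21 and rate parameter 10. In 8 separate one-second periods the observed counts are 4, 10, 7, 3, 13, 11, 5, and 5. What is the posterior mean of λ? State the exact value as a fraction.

79/18

Total count: 4 + 10 + 7 + 3 + 13 + 11 + 5 + 5 = 58.
Total exposure: 8 seconds.
By Gamma–Poisson conjugacy, the posterior is Gamma(α + Σx, β + Σt) = Gamma(21 + 58, 10 + 8) = Gamma(79, 18).
Posterior mean = α'/β' = 79/18.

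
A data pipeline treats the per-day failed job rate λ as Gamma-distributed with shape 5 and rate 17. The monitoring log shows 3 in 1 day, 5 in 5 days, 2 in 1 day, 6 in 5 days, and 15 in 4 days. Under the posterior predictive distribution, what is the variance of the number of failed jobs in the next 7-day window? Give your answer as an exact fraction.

Total count: 3 + 5 + 2 + 6 + 15 = 31.
Total exposure: 1 + 5 + 1 + 5 + 4 = 16 days.
Gamma(α, β) with Poisson data over total exposure Σt gives posterior Gamma(α+Σx, β+Σt) = Gamma(36, 33).
The posterior predictive for a window of length T is Negative Binomial with variance T·α'·(β'+T)/β'² = 7·36·40/1089 = 1120/121.

1120/121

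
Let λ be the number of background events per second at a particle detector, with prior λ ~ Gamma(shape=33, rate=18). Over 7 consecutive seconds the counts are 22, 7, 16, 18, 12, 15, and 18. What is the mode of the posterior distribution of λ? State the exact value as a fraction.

28/5

Total count: 22 + 7 + 16 + 18 + 12 + 15 + 18 = 108.
Total exposure: 7 seconds.
Gamma(α, β) with Poisson data over total exposure Σt gives posterior Gamma(α+Σx, β+Σt) = Gamma(141, 25).
Posterior mode = (α'−1)/β' = 140/25 = 28/5.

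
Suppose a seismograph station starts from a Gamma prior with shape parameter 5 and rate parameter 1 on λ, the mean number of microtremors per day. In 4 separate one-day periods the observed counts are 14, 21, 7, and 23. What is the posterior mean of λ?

14

Total count: 14 + 21 + 7 + 23 = 65.
Total exposure: 4 days.
Posterior: α' = 5 + 65 = 70, β' = 1 + 4 = 5.
Posterior mean = α'/β' = 70/5 = 14.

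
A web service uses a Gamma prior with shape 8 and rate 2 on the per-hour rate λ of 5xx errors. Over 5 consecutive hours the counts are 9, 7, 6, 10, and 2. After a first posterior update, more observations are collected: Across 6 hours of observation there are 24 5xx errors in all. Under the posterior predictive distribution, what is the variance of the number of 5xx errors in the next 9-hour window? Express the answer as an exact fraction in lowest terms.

Total count: 9 + 7 + 6 + 10 + 2 = 34.
Total exposure: 5 hours.
After the first batch: Gamma(8 + 34, 2 + 5) = Gamma(42, 7).
Total count 24 over total exposure 6 hours.
After the second batch: Gamma(42 + 24, 7 + 6) = Gamma(66, 13).
The posterior predictive for a window of length T is Negative Binomial with variance T·α'·(β'+T)/β'² = 9·66·22/169 = 13068/169.

13068/169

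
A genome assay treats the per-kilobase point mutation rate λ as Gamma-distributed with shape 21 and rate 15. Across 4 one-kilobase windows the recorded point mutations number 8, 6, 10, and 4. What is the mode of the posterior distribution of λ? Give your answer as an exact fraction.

Total count: 8 + 6 + 10 + 4 = 28.
Total exposure: 4 kilobases.
Conjugate update: add total count to the shape and total exposure to the rate, giving Gamma(49, 19).
Posterior mode = (α'−1)/β' = 48/19.

48/19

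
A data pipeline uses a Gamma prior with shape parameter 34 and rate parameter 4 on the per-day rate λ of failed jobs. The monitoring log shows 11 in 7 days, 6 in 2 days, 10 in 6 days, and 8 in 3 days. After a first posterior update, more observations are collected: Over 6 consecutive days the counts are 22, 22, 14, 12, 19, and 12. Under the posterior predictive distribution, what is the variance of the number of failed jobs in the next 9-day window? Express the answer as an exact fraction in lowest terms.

28305/392

Total count: 11 + 6 + 10 + 8 = 35.
Total exposure: 7 + 2 + 6 + 3 = 18 days.
After the first batch: Gamma(34 + 35, 4 + 18) = Gamma(69, 22).
Total count: 22 + 22 + 14 + 12 + 19 + 12 = 101.
Total exposure: 6 days.
After the second batch: Gamma(69 + 101, 22 + 6) = Gamma(170, 28).
The posterior predictive for a window of length T is Negative Binomial with variance T·α'·(β'+T)/β'² = 9·170·37/784 = 28305/392.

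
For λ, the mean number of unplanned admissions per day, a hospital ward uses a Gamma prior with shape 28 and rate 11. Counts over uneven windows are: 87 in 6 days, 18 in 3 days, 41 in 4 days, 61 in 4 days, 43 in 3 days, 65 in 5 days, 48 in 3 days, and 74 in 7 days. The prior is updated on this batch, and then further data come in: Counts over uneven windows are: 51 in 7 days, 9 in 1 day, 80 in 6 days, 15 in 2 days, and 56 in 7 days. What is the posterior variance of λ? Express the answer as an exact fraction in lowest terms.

Total count: 87 + 18 + 41 + 61 + 43 + 65 + 48 + 74 = 437.
Total exposure: 6 + 3 + 4 + 4 + 3 + 5 + 3 + 7 = 35 days.
After the first batch: Gamma(28 + 437, 11 + 35) = Gamma(465, 46).
Total count: 51 + 9 + 80 + 15 + 56 = 211.
Total exposure: 7 + 1 + 6 + 2 + 7 = 23 days.
After the second batch: Gamma(465 + 211, 46 + 23) = Gamma(676, 69).
Posterior variance = α'/β'² = 676/4761.

676/4761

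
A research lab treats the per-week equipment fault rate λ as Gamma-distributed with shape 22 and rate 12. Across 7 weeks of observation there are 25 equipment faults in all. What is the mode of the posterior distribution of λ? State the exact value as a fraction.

46/19

Total count 25 over total exposure 7 weeks.
Posterior: α' = 22 + 25 = 47, β' = 12 + 7 = 19.
Posterior mode = (α'−1)/β' = 46/19.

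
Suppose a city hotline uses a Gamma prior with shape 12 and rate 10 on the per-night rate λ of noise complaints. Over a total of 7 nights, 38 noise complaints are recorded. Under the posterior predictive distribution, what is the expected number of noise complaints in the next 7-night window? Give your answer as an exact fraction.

350/17

Total count 38 over total exposure 7 nights.
Posterior: α' = 12 + 38 = 50, β' = 10 + 7 = 17.
Predictive mean over a 7-night window = T·E[λ|data] = 7·50/17 = 350/17.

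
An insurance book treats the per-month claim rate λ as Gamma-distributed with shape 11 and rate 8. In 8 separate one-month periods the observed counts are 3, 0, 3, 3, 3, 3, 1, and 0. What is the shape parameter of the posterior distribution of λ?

27

Total count: 3 + 0 + 3 + 3 + 3 + 3 + 1 + 0 = 16.
Total exposure: 8 months.
By Gamma–Poisson conjugacy, the posterior is Gamma(α + Σx, β + Σt) = Gamma(11 + 16, 8 + 8) = Gamma(27, 16).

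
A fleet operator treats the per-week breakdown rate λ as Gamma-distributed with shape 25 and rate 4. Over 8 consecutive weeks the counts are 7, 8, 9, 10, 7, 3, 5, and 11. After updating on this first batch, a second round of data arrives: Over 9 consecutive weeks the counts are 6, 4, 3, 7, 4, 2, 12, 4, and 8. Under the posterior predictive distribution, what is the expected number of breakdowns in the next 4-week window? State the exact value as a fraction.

180/7

Total count: 7 + 8 + 9 + 10 + 7 + 3 + 5 + 11 = 60.
Total exposure: 8 weeks.
After the first batch: Gamma(25 + 60, 4 + 8) = Gamma(85, 12).
Total count: 6 + 4 + 3 + 7 + 4 + 2 + 12 + 4 + 8 = 50.
Total exposure: 9 weeks.
After the second batch: Gamma(85 + 50, 12 + 9) = Gamma(135, 21).
Predictive mean over a 4-week window = T·E[λ|data] = 4·135/21 = 180/7.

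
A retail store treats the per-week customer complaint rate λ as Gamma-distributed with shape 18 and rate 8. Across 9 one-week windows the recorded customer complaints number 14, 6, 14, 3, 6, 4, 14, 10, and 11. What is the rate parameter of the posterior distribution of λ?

Total count: 14 + 6 + 14 + 3 + 6 + 4 + 14 + 10 + 11 = 82.
Total exposure: 9 weeks.
By Gamma–Poisson conjugacy, the posterior is Gamma(α + Σx, β + Σt) = Gamma(18 + 82, 8 + 9) = Gamma(100, 17).

17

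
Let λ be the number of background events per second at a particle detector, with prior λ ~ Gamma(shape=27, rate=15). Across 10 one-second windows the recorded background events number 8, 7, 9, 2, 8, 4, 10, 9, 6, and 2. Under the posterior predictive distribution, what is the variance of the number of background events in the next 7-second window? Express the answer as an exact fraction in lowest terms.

20608/625

Total count: 8 + 7 + 9 + 2 + 8 + 4 + 10 + 9 + 6 + 2 = 65.
Total exposure: 10 seconds.
Posterior: α' = 27 + 65 = 92, β' = 15 + 10 = 25.
The posterior predictive for a window of length T is Negative Binomial with variance T·α'·(β'+T)/β'² = 7·92·32/625 = 20608/625.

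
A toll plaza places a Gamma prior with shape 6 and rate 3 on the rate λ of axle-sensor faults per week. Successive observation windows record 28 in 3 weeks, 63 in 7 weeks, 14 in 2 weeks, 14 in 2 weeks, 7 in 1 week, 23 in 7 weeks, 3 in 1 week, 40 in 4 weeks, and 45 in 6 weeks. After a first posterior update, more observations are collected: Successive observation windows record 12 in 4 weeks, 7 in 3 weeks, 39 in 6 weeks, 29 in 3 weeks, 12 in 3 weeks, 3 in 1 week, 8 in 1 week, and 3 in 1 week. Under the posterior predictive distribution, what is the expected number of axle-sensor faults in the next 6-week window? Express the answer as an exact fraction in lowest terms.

Total count: 28 + 63 + 14 + 14 + 7 + 23 + 3 + 40 + 45 = 237.
Total exposure: 3 + 7 + 2 + 2 + 1 + 7 + 1 + 4 + 6 = 33 weeks.
After the first batch: Gamma(6 + 237, 3 + 33) = Gamma(243, 36).
Total count: 12 + 7 + 39 + 29 + 12 + 3 + 8 + 3 = 113.
Total exposure: 4 + 3 + 6 + 3 + 3 + 1 + 1 + 1 = 22 weeks.
After the second batch: Gamma(243 + 113, 36 + 22) = Gamma(356, 58).
Predictive mean over a 6-week window = T·E[λ|data] = 6·356/58 = 1068/29.

1068/29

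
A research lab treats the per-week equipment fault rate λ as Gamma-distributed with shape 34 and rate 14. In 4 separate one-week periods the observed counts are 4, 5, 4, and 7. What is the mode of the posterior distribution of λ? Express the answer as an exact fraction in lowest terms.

Total count: 4 + 5 + 4 + 7 = 20.
Total exposure: 4 weeks.
The Gamma prior is conjugate for the Poisson rate, so λ | data ~ Gamma(34+20, 14+4) = Gamma(54, 18).
Posterior mode = (α'−1)/β' = 53/18.

53/18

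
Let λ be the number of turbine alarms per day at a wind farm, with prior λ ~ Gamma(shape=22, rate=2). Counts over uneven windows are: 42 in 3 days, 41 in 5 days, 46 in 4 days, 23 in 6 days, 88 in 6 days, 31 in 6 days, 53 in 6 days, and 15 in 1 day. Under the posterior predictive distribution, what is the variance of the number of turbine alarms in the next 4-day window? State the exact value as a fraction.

Total count: 42 + 41 + 46 + 23 + 88 + 31 + 53 + 15 = 339.
Total exposure: 3 + 5 + 4 + 6 + 6 + 6 + 6 + 1 = 37 days.
Posterior: α' = 22 + 339 = 361, β' = 2 + 37 = 39.
The posterior predictive for a window of length T is Negative Binomial with variance T·α'·(β'+T)/β'² = 4·361·43/1521 = 62092/1521.

62092/1521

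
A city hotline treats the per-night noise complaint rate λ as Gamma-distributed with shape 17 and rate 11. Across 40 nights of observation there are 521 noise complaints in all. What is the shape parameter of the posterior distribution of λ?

538

Total count 521 over total exposure 40 nights.
The Gamma prior is conjugate for the Poisson rate, so λ | data ~ Gamma(17+521, 11+40) = Gamma(538, 51).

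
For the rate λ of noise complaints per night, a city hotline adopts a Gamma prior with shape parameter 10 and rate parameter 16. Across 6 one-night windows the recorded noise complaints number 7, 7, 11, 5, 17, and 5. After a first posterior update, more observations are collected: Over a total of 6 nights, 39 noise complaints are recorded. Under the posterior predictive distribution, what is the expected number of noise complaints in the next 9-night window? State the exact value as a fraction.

Total count: 7 + 7 + 11 + 5 + 17 + 5 = 52.
Total exposure: 6 nights.
After the first batch: Gamma(10 + 52, 16 + 6) = Gamma(62, 22).
Total count 39 over total exposure 6 nights.
After the second batch: Gamma(62 + 39, 22 + 6) = Gamma(101, 28).
Predictive mean over a 9-night window = T·E[λ|data] = 9·101/28 = 909/28.

909/28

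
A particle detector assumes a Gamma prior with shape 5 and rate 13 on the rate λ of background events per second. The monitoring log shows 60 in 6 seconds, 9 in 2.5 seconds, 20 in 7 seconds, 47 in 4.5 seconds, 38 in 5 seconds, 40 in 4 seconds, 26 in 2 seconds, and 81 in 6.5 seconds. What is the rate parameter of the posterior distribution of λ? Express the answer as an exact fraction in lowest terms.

Total count: 60 + 9 + 20 + 47 + 38 + 40 + 26 + 81 = 321.
Total exposure: 6 + 2.5 + 7 + 4.5 + 5 + 4 + 2 + 6.5 = 37.5 seconds.
The Gamma prior is conjugate for the Poisson rate, so λ | data ~ Gamma(5+321, 13+37.5) = Gamma(326, 101/2).

101/2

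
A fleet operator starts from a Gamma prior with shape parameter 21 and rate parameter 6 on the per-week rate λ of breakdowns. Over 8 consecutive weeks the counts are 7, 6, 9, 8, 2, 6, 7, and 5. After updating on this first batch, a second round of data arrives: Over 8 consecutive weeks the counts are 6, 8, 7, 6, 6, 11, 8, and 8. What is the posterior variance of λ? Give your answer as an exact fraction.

Total count: 7 + 6 + 9 + 8 + 2 + 6 + 7 + 5 = 50.
Total exposure: 8 weeks.
After the first batch: Gamma(21 + 50, 6 + 8) = Gamma(71, 14).
Total count: 6 + 8 + 7 + 6 + 6 + 11 + 8 + 8 = 60.
Total exposure: 8 weeks.
After the second batch: Gamma(71 + 60, 14 + 8) = Gamma(131, 22).
Posterior variance = α'/β'² = 131/484.

131/484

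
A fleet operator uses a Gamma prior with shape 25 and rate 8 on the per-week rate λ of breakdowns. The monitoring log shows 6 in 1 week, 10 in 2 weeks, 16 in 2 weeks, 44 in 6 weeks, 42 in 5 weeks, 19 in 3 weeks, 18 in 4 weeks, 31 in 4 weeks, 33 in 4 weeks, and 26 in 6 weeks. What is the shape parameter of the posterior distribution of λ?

270

Total count: 6 + 10 + 16 + 44 + 42 + 19 + 18 + 31 + 33 + 26 = 245.
Total exposure: 1 + 2 + 2 + 6 + 5 + 3 + 4 + 4 + 4 + 6 = 37 weeks.
Posterior: α' = 25 + 245 = 270, β' = 8 + 37 = 45.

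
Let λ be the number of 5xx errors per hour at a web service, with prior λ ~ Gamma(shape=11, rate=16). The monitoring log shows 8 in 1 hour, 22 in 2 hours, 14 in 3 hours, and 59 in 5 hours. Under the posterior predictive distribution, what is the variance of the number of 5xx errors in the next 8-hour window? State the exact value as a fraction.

Total count: 8 + 22 + 14 + 59 = 103.
Total exposure: 1 + 2 + 3 + 5 = 11 hours.
The Gamma prior is conjugate for the Poisson rate, so λ | data ~ Gamma(11+103, 16+11) = Gamma(114, 27).
The posterior predictive for a window of length T is Negative Binomial with variance T·α'·(β'+T)/β'² = 8·114·35/729 = 10640/243.

10640/243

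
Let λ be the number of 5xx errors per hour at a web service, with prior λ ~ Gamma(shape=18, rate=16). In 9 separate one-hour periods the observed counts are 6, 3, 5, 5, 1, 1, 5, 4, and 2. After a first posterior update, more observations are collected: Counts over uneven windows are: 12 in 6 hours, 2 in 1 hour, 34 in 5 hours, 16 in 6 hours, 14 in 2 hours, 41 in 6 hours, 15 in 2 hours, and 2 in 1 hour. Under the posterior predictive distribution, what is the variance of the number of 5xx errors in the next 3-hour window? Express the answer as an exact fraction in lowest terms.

589/54

Total count: 6 + 3 + 5 + 5 + 1 + 1 + 5 + 4 + 2 = 32.
Total exposure: 9 hours.
After the first batch: Gamma(18 + 32, 16 + 9) = Gamma(50, 25).
Total count: 12 + 2 + 34 + 16 + 14 + 41 + 15 + 2 = 136.
Total exposure: 6 + 1 + 5 + 6 + 2 + 6 + 2 + 1 = 29 hours.
After the second batch: Gamma(50 + 136, 25 + 29) = Gamma(186, 54).
The posterior predictive for a window of length T is Negative Binomial with variance T·α'·(β'+T)/β'² = 3·186·57/2916 = 589/54.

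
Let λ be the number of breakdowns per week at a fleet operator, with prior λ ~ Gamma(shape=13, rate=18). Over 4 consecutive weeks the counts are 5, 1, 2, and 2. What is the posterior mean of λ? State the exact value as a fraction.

Total count: 5 + 1 + 2 + 2 = 10.
Total exposure: 4 weeks.
The Gamma prior is conjugate for the Poisson rate, so λ | data ~ Gamma(13+10, 18+4) = Gamma(23, 22).
Posterior mean = α'/β' = 23/22.

23/22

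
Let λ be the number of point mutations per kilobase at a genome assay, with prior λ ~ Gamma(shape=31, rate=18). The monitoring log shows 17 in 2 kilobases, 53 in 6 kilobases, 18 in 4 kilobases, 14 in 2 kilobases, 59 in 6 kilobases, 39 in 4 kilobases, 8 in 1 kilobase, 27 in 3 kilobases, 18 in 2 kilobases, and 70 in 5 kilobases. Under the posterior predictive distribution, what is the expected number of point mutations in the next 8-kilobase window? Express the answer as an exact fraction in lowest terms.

Total count: 17 + 53 + 18 + 14 + 59 + 39 + 8 + 27 + 18 + 70 = 323.
Total exposure: 2 + 6 + 4 + 2 + 6 + 4 + 1 + 3 + 2 + 5 = 35 kilobases.
Gamma(α, β) with Poisson data over total exposure Σt gives posterior Gamma(α+Σx, β+Σt) = Gamma(354, 53).
Predictive mean over an 8-kilobase window = T·E[λ|data] = 8·354/53 = 2832/53.

2832/53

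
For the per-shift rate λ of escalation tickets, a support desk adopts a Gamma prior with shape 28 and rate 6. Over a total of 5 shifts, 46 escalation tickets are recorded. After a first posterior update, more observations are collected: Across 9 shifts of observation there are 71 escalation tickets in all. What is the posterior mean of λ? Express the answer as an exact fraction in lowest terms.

Total count 46 over total exposure 5 shifts.
After the first batch: Gamma(28 + 46, 6 + 5) = Gamma(74, 11).
Total count 71 over total exposure 9 shifts.
After the second batch: Gamma(74 + 71, 11 + 9) = Gamma(145, 20).
Posterior mean = α'/β' = 145/20 = 29/4.

29/4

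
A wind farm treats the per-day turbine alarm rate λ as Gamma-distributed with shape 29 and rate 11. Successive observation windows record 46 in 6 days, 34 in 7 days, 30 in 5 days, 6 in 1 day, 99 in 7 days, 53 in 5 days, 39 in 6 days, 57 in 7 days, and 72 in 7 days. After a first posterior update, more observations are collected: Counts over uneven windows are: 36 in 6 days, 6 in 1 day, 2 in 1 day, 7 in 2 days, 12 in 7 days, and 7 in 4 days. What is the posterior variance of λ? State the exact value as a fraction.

Total count: 46 + 34 + 30 + 6 + 99 + 53 + 39 + 57 + 72 = 436.
Total exposure: 6 + 7 + 5 + 1 + 7 + 5 + 6 + 7 + 7 = 51 days.
After the first batch: Gamma(29 + 436, 11 + 51) = Gamma(465, 62).
Total count: 36 + 6 + 2 + 7 + 12 + 7 = 70.
Total exposure: 6 + 1 + 1 + 2 + 7 + 4 = 21 days.
After the second batch: Gamma(465 + 70, 62 + 21) = Gamma(535, 83).
Posterior variance = α'/β'² = 535/6889.

535/6889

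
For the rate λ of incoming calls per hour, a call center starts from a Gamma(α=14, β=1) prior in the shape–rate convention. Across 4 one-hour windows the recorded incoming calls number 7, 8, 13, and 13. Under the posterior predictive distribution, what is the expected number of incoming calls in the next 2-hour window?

22

Total count: 7 + 8 + 13 + 13 = 41.
Total exposure: 4 hours.
Conjugate update: add total count to the shape and total exposure to the rate, giving Gamma(55, 5).
Predictive mean over a 2-hour window = T·E[λ|data] = 2·55/5 = 22.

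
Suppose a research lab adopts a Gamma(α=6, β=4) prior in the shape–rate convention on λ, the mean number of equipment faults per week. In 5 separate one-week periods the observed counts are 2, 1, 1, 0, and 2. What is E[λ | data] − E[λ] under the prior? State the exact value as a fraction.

Total count: 2 + 1 + 1 + 0 + 2 = 6.
Total exposure: 5 weeks.
The Gamma prior is conjugate for the Poisson rate, so λ | data ~ Gamma(6+6, 4+5) = Gamma(12, 9).
Posterior mean = 12/9 = 4/3; prior mean = 6/4 = 3/2. Difference = 4/3 − 3/2 = -1/6.

-1/6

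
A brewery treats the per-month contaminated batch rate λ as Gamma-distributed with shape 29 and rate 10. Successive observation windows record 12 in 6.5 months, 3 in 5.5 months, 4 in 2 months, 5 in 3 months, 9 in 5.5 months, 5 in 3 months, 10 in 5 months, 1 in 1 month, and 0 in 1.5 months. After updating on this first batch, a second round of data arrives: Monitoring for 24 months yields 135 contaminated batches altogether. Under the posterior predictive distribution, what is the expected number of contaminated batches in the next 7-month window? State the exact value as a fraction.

1491/67

Total count: 12 + 3 + 4 + 5 + 9 + 5 + 10 + 1 + 0 = 49.
Total exposure: 6.5 + 5.5 + 2 + 3 + 5.5 + 3 + 5 + 1 + 1.5 = 33 months.
After the first batch: Gamma(29 + 49, 10 + 33) = Gamma(78, 43).
Total count 135 over total exposure 24 months.
After the second batch: Gamma(78 + 135, 43 + 24) = Gamma(213, 67).
Predictive mean over a 7-month window = T·E[λ|data] = 7·213/67 = 1491/67.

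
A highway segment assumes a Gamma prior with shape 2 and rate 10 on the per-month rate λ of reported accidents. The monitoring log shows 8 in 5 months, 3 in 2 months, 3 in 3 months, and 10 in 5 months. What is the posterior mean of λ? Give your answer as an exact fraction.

26/25

Total count: 8 + 3 + 3 + 10 = 24.
Total exposure: 5 + 2 + 3 + 5 = 15 months.
Conjugate update: add total count to the shape and total exposure to the rate, giving Gamma(26, 25).
Posterior mean = α'/β' = 26/25.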